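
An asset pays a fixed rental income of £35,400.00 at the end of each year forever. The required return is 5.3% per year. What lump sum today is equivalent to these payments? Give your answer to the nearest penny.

£667,924.53

Periodic rate r = 0.053 per year.
Level perpetuity: PV = PMT / r = 35,400 / (0.053) = £667,924.53.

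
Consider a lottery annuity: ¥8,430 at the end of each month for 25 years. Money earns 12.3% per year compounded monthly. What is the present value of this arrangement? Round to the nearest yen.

This is an ordinary annuity: 300 payments of ¥8,430 at the end of each month.
Periodic rate r = 0.123/12 per month; n is counted in months.
PV = PMT × [(1 − (1+r)^−n)/r] = 8,430 × [1 − (1+r)^−300] / r = ¥783,852

¥783,852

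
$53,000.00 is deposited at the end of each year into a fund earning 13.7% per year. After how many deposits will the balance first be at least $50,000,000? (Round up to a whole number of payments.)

Periodic rate r = 0.137 per year.
Ordinary annuity FV: 50,000,000 = 53,000 × [((1+r)^n − 1)/r].
(1+r)^n = 1 + 50,000,000 × r / 53,000, so n = ln(1 + 50,000,000·r/53,000) / ln(1+r) = 37.93.
Round up to a whole number of payments: n = 38.

38 payments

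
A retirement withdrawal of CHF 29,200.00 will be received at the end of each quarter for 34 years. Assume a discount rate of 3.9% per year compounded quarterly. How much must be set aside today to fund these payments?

CHF 2,194,497.70

This is an ordinary annuity: 136 payments of CHF 29,200.00 at the end of each quarter.
Periodic rate r = 0.039/4 per quarter; n is counted in quarters.
PV = PMT × [(1 − (1+r)^−n)/r] = 29,200 × [1 − (1+r)^−136] / r = CHF 2,194,497.70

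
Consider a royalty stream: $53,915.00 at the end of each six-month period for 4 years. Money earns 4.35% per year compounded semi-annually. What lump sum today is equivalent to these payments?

$391,991.24

This is an ordinary annuity: 8 payments of $53,915.00 at the end of each six-month period.
Periodic rate r = 0.0435/2 per half-year; n is counted in half-years.
PV = PMT × [(1 − (1+r)^−n)/r] = 53,915 × [1 − (1+r)^−8] / r = $391,991.24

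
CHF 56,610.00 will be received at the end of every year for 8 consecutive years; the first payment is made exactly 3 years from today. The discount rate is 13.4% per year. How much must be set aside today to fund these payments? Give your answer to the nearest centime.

CHF 208,388.58

Ordinary annuity of 8 payments, first payment at period 3.
Periodic rate r = 0.134 per year.
The ordinary-annuity PV formula values the stream one period before the first payment (period 2); discount that back 2 periods:
PV₀ = 56,610 × [1 − (1+r)^−8] / r × (1+r)^−2 = CHF 208,388.58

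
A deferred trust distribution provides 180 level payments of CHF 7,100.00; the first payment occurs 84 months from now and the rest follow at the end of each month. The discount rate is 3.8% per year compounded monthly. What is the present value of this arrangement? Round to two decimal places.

Ordinary annuity of 180 payments, first payment at period 84.
Periodic rate r = 0.038/12 per month; n is counted in months.
The ordinary-annuity PV formula values the stream one period before the first payment (period 83); discount that back 83 periods:
PV₀ = 7,100 × [1 − (1+r)^−180] / r × (1+r)^−83 = CHF 748,417.63

CHF 748,417.63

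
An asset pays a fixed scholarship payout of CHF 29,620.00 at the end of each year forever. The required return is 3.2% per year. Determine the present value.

Periodic rate r = 0.032 per year.
Level perpetuity: PV = PMT / r = 29,620 / (0.032) = CHF 925,625.00.

CHF 925,625.00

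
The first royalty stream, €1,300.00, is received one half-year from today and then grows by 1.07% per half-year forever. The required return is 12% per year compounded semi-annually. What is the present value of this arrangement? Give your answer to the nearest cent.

€26,369.17

Periodic rate r = 0.12/2 per half-year.
Growing perpetuity (Gordon): PV = PMT₁ / (r − g) = 1,300 / (r − 0.0107) = €26,369.17.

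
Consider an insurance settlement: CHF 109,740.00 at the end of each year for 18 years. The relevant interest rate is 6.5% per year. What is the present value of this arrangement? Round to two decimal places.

CHF 1,144,858.86

This is an ordinary annuity: 18 payments of CHF 109,740.00 at the end of each year.
Periodic rate r = 0.065 per year.
PV = PMT × [(1 − (1+r)^−n)/r] = 109,740 × [1 − (1+r)^−18] / r = CHF 1,144,858.86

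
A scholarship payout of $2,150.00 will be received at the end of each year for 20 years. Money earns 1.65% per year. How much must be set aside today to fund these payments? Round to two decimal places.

This is an ordinary annuity: 20 payments of $2,150.00 at the end of each year.
Periodic rate r = 0.0165 per year.
PV = PMT × [(1 − (1+r)^−n)/r] = 2,150 × [1 − (1+r)^−20] / r = $36,372.48

$36,372.48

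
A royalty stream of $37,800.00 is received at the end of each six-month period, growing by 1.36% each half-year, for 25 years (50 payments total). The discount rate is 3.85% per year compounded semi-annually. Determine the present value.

$1,623,422.58

Periodic rate r = 0.0385/2 per half-year; n is counted in half-years.
Growing ordinary annuity: PV = PMT₁ × [1 − ((1+g)/(1+r))^n] / (r − g) = 37,800 × [1 − ((1+0.0136)/(1+r))^50] / (r − 0.0136) = $1,623,422.58.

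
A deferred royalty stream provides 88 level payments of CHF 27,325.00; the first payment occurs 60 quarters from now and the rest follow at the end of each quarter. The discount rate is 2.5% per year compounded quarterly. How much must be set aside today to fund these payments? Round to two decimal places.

Ordinary annuity of 88 payments, first payment at period 60.
Periodic rate r = 0.025/4 per quarter; n is counted in quarters.
The ordinary-annuity PV formula values the stream one period before the first payment (period 59); discount that back 59 periods:
PV₀ = 27,325 × [1 − (1+r)^−88] / r × (1+r)^−59 = CHF 1,277,640.05

CHF 1,277,640.05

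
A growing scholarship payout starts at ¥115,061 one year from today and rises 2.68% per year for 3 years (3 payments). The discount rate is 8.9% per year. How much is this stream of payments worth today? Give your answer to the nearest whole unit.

¥299,213

Periodic rate r = 0.089 per year.
Growing ordinary annuity: PV = PMT₁ × [1 − ((1+g)/(1+r))^n] / (r − g) = 115,061 × [1 − ((1+0.0268)/(1+r))^3] / (r − 0.0268) = ¥299,213.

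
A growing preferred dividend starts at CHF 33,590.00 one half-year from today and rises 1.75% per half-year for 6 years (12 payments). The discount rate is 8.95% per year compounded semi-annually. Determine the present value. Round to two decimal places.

CHF 335,008.65

Periodic rate r = 0.0895/2 per half-year; n is counted in half-years.
Growing ordinary annuity: PV = PMT₁ × [1 − ((1+g)/(1+r))^n] / (r − g) = 33,590 × [1 − ((1+0.0175)/(1+r))^12] / (r − 0.0175) = CHF 335,008.65.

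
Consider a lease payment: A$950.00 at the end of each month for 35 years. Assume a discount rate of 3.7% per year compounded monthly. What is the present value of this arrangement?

This is an ordinary annuity: 420 payments of A$950.00 at the end of each month.
Periodic rate r = 0.037/12 per month; n is counted in months.
PV = PMT × [(1 − (1+r)^−n)/r] = 950 × [1 − (1+r)^−420] / r = A$223,549.65

A$223,549.65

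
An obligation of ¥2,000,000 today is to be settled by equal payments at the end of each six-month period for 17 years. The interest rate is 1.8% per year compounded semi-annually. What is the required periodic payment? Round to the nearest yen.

Level ordinary annuity; solve PV = PMT × [(1 − (1+r)^−n)/r] for PMT.
Periodic rate r = 0.018/2 per half-year; n is counted in half-years.
With n = 34: PMT = 2,000,000 / ([(1 − (1+r)^−n)/r]) = ¥68,544

¥68,544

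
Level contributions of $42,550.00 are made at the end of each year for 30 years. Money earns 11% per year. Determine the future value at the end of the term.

This is an ordinary annuity: 30 deposits of $42,550.00 at the end of each year.
Periodic rate r = 0.11 per year.
FV = PMT × [((1+r)^n − 1)/r] = 42,550 × [(1+r)^30 − 1] / r = $8,468,338.36

$8,468,338.36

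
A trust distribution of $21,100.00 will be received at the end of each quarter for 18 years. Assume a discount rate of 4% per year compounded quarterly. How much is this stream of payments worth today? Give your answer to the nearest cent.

$1,079,273.26

This is an ordinary annuity: 72 payments of $21,100.00 at the end of each quarter.
Periodic rate r = 0.04/4 per quarter; n is counted in quarters.
PV = PMT × [(1 − (1+r)^−n)/r] = 21,100 × [1 − (1+r)^−72] / r = $1,079,273.26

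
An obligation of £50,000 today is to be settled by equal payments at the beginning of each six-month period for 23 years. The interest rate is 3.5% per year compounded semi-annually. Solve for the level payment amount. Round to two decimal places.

£1,564.15

Level annuity due; solve PV = PMT × [(1 − (1+r)^−n)/r] × (1+r) for PMT.
Periodic rate r = 0.035/2 per half-year; n is counted in half-years.
With n = 46: PMT = 50,000 / ([(1 − (1+r)^−n)/r] × (1+r)) = £1,564.15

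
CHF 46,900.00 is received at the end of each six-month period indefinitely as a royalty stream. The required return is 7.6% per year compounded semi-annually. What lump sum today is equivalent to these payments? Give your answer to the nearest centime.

CHF 1,234,210.53

Periodic rate r = 0.076/2 per half-year.
Level perpetuity: PV = PMT / r = 46,900 / (0.076/2) = CHF 1,234,210.53.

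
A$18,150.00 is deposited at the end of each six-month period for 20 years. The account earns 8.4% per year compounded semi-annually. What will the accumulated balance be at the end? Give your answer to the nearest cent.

A$1,808,311.48

This is an ordinary annuity: 40 deposits of A$18,150.00 at the end of each six-month period.
Periodic rate r = 0.084/2 per half-year; n is counted in half-years.
FV = PMT × [((1+r)^n − 1)/r] = 18,150 × [(1+r)^40 − 1] / r = A$1,808,311.48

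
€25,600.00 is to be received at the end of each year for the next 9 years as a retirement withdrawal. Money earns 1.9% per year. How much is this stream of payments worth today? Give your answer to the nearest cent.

€209,954.06

This is an ordinary annuity: 9 payments of €25,600.00 at the end of each year.
Periodic rate r = 0.019 per year.
PV = PMT × [(1 − (1+r)^−n)/r] = 25,600 × [1 − (1+r)^−9] / r = €209,954.06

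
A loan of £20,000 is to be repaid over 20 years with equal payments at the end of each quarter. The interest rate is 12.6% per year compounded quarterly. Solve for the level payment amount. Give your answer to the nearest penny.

Level ordinary annuity; solve PV = PMT × [(1 − (1+r)^−n)/r] for PMT.
Periodic rate r = 0.126/4 per quarter; n is counted in quarters.
With n = 80: PMT = 20,000 / ([(1 − (1+r)^−n)/r]) = £687.51

£687.51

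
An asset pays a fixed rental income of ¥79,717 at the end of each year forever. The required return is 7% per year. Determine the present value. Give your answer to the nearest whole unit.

¥1,138,814

Periodic rate r = 0.07 per year.
Level perpetuity: PV = PMT / r = 79,717 / (0.07) = ¥1,138,814.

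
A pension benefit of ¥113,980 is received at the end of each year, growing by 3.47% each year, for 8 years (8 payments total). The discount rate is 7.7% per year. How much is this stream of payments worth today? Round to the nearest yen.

¥738,971

Periodic rate r = 0.077 per year.
Growing ordinary annuity: PV = PMT₁ × [1 − ((1+g)/(1+r))^n] / (r − g) = 113,980 × [1 − ((1+0.0347)/(1+r))^8] / (r − 0.0347) = ¥738,971.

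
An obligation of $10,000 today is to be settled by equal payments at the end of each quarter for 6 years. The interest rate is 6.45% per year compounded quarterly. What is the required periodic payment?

$505.79

Level ordinary annuity; solve PV = PMT × [(1 − (1+r)^−n)/r] for PMT.
Periodic rate r = 0.0645/4 per quarter; n is counted in quarters.
With n = 24: PMT = 10,000 / ([(1 − (1+r)^−n)/r]) = $505.79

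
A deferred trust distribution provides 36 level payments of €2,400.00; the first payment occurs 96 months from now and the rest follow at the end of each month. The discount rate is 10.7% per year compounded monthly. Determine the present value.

Ordinary annuity of 36 payments, first payment at period 96.
Periodic rate r = 0.107/12 per month; n is counted in months.
The ordinary-annuity PV formula values the stream one period before the first payment (period 95); discount that back 95 periods:
PV₀ = 2,400 × [1 − (1+r)^−36] / r × (1+r)^−95 = €31,679.82

€31,679.82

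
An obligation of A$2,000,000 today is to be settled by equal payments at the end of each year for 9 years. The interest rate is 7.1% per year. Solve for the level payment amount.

Level ordinary annuity; solve PV = PMT × [(1 − (1+r)^−n)/r] for PMT.
Periodic rate r = 0.071 per year.
With n = 9: PMT = 2,000,000 / ([(1 − (1+r)^−n)/r]) = A$308,280.08

A$308,280.08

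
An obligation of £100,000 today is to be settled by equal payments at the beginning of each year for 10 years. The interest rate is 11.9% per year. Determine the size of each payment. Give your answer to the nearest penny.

£15,751.59

Level annuity due; solve PV = PMT × [(1 − (1+r)^−n)/r] × (1+r) for PMT.
Periodic rate r = 0.119 per year.
With n = 10: PMT = 100,000 / ([(1 − (1+r)^−n)/r] × (1+r)) = £15,751.59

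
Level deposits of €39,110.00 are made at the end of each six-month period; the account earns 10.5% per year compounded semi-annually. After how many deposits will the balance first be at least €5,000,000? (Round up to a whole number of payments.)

40 payments

Periodic rate r = 0.105/2 per half-year; n is counted in half-years.
Ordinary annuity FV: 5,000,000 = 39,110 × [((1+r)^n − 1)/r].
(1+r)^n = 1 + 5,000,000 × r / 39,110, so n = ln(1 + 5,000,000·r/39,110) / ln(1+r) = 39.92.
Round up to a whole number of payments: n = 40.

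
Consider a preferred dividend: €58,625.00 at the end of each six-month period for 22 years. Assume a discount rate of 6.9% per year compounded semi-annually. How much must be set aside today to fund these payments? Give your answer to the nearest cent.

€1,317,223.80

This is an ordinary annuity: 44 payments of €58,625.00 at the end of each six-month period.
Periodic rate r = 0.069/2 per half-year; n is counted in half-years.
PV = PMT × [(1 − (1+r)^−n)/r] = 58,625 × [1 − (1+r)^−44] / r = €1,317,223.80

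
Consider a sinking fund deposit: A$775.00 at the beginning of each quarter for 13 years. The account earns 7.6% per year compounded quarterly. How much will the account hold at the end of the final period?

A$69,041.82

This is an annuity due: 52 deposits of A$775.00 at the beginning of each quarter.
Periodic rate r = 0.076/4 per quarter; n is counted in quarters.
FV = PMT × [((1+r)^n − 1)/r] × (1+r) = 775 × [(1+r)^52 − 1] / r × (1+r) = A$69,041.82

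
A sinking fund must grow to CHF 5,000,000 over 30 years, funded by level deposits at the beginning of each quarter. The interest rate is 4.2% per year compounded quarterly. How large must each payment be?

CHF 20,762.37

Level annuity due; solve FV = PMT × [((1+r)^n − 1)/r] × (1+r) for PMT.
Periodic rate r = 0.042/4 per quarter; n is counted in quarters.
With n = 120: PMT = 5,000,000 / ([((1+r)^n − 1)/r] × (1+r)) = CHF 20,762.37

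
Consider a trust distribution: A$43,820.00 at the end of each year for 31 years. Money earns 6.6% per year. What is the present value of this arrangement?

This is an ordinary annuity: 31 payments of A$43,820.00 at the end of each year.
Periodic rate r = 0.066 per year.
PV = PMT × [(1 − (1+r)^−n)/r] = 43,820 × [1 − (1+r)^−31] / r = A$572,390.08

A$572,390.08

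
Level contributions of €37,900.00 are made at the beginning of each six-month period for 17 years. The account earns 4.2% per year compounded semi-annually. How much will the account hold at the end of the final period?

This is an annuity due: 34 deposits of €37,900.00 at the beginning of each six-month period.
Periodic rate r = 0.042/2 per half-year; n is counted in half-years.
FV = PMT × [((1+r)^n − 1)/r] × (1+r) = 37,900 × [(1+r)^34 − 1] / r × (1+r) = €1,892,598.54

€1,892,598.54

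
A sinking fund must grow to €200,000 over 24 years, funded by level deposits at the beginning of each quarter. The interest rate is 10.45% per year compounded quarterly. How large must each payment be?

€467.53

Level annuity due; solve FV = PMT × [((1+r)^n − 1)/r] × (1+r) for PMT.
Periodic rate r = 0.1045/4 per quarter; n is counted in quarters.
With n = 96: PMT = 200,000 / ([((1+r)^n − 1)/r] × (1+r)) = €467.53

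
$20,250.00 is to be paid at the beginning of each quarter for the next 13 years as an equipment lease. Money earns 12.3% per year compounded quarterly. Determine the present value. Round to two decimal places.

This is an annuity due: 52 payments of $20,250.00 at the beginning of each quarter.
Periodic rate r = 0.123/4 per quarter; n is counted in quarters.
PV = PMT × [(1 − (1+r)^−n)/r] × (1+r) = 20,250 × [1 − (1+r)^−52] / r × (1+r) = $538,259.71

$538,259.71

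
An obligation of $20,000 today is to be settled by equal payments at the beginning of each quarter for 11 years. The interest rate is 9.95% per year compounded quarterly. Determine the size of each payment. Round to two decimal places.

Level annuity due; solve PV = PMT × [(1 − (1+r)^−n)/r] × (1+r) for PMT.
Periodic rate r = 0.0995/4 per quarter; n is counted in quarters.
With n = 44: PMT = 20,000 / ([(1 − (1+r)^−n)/r] × (1+r)) = $734.62

$734.62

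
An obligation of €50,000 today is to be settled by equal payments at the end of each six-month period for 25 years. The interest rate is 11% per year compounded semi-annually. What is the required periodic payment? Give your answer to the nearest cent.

€2,953.07

Level ordinary annuity; solve PV = PMT × [(1 − (1+r)^−n)/r] for PMT.
Periodic rate r = 0.11/2 per half-year; n is counted in half-years.
With n = 50: PMT = 50,000 / ([(1 − (1+r)^−n)/r]) = €2,953.07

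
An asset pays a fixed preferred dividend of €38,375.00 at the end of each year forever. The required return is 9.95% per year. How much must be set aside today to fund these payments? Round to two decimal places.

Periodic rate r = 0.0995 per year.
Level perpetuity: PV = PMT / r = 38,375 / (0.0995) = €385,678.39.

€385,678.39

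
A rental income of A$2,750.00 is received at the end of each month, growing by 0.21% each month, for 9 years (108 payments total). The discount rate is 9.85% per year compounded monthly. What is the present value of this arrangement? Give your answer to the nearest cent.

Periodic rate r = 0.0985/12 per month; n is counted in months.
Growing ordinary annuity: PV = PMT₁ × [1 − ((1+g)/(1+r))^n] / (r − g) = 2,750 × [1 − ((1+0.0021)/(1+r))^108] / (r − 0.0021) = A$216,657.72.

A$216,657.72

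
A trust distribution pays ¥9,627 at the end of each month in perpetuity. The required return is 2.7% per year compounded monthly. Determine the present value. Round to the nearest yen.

Periodic rate r = 0.027/12 per month.
Level perpetuity: PV = PMT / r = 9,627 / (0.027/12) = ¥4,278,667.

¥4,278,667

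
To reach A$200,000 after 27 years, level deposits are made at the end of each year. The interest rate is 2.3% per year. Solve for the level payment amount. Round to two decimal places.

Level ordinary annuity; solve FV = PMT × [((1+r)^n − 1)/r] for PMT.
Periodic rate r = 0.023 per year.
With n = 27: PMT = 200,000 / ([((1+r)^n − 1)/r]) = A$5,426.16

A$5,426.16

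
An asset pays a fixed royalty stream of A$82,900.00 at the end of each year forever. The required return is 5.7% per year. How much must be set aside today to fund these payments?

A$1,454,385.96

Periodic rate r = 0.057 per year.
Level perpetuity: PV = PMT / r = 82,900 / (0.057) = A$1,454,385.96.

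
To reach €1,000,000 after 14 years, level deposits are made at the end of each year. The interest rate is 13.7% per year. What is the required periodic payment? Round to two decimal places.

Level ordinary annuity; solve FV = PMT × [((1+r)^n − 1)/r] for PMT.
Periodic rate r = 0.137 per year.
With n = 14: PMT = 1,000,000 / ([((1+r)^n − 1)/r]) = €27,211.84

€27,211.84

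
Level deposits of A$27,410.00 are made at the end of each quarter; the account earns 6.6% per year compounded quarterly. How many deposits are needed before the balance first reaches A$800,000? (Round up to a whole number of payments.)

Periodic rate r = 0.066/4 per quarter; n is counted in quarters.
Ordinary annuity FV: 800,000 = 27,410 × [((1+r)^n − 1)/r].
(1+r)^n = 1 + 800,000 × r / 27,410, so n = ln(1 + 800,000·r/27,410) / ln(1+r) = 24.02.
Round up to a whole number of payments: n = 25.

25 payments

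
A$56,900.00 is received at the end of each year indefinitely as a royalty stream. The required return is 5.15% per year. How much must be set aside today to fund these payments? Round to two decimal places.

A$1,104,854.37

Periodic rate r = 0.0515 per year.
Level perpetuity: PV = PMT / r = 56,900 / (0.0515) = A$1,104,854.37.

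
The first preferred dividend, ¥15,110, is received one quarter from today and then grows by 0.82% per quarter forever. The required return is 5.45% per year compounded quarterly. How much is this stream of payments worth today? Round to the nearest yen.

¥2,785,253

Periodic rate r = 0.0545/4 per quarter.
Growing perpetuity (Gordon): PV = PMT₁ / (r − g) = 15,110 / (r − 0.0082) = ¥2,785,253.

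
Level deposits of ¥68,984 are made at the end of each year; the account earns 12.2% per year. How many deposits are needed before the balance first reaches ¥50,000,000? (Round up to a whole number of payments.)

Periodic rate r = 0.122 per year.
Ordinary annuity FV: 50,000,000 = 68,984 × [((1+r)^n − 1)/r].
(1+r)^n = 1 + 50,000,000 × r / 68,984, so n = ln(1 + 50,000,000·r/68,984) / ln(1+r) = 39.03.
Round up to a whole number of payments: n = 40.

40 payments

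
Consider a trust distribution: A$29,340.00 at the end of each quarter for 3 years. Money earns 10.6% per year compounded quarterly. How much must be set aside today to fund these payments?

This is an ordinary annuity: 12 payments of A$29,340.00 at the end of each quarter.
Periodic rate r = 0.106/4 per quarter; n is counted in quarters.
PV = PMT × [(1 − (1+r)^−n)/r] = 29,340 × [1 − (1+r)^−12] / r = A$298,247.54

A$298,247.54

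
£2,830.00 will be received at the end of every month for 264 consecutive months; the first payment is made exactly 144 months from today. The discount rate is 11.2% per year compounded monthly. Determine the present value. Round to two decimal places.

Ordinary annuity of 264 payments, first payment at period 144.
Periodic rate r = 0.112/12 per month; n is counted in months.
The ordinary-annuity PV formula values the stream one period before the first payment (period 143); discount that back 143 periods:
PV₀ = 2,830 × [1 − (1+r)^−264] / r × (1+r)^−143 = £73,402.62

£73,402.62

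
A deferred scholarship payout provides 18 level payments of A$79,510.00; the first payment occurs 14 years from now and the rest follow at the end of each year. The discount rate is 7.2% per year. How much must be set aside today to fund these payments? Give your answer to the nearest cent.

Ordinary annuity of 18 payments, first payment at period 14.
Periodic rate r = 0.072 per year.
The ordinary-annuity PV formula values the stream one period before the first payment (period 13); discount that back 13 periods:
PV₀ = 79,510 × [1 − (1+r)^−18] / r × (1+r)^−13 = A$319,303.77

A$319,303.77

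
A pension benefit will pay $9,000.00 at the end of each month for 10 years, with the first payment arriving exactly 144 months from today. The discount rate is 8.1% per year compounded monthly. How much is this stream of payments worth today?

$282,227.31

Ordinary annuity of 120 payments, first payment at period 144.
Periodic rate r = 0.081/12 per month; n is counted in months.
The ordinary-annuity PV formula values the stream one period before the first payment (period 143); discount that back 143 periods:
PV₀ = 9,000 × [1 − (1+r)^−120] / r × (1+r)^−143 = $282,227.31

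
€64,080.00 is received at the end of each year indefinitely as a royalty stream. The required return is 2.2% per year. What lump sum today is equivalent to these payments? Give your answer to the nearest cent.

€2,912,727.27

Periodic rate r = 0.022 per year.
Level perpetuity: PV = PMT / r = 64,080 / (0.022) = €2,912,727.27.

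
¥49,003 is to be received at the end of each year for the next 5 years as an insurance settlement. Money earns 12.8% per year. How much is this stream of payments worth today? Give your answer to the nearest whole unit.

¥173,199

This is an ordinary annuity: 5 payments of ¥49,003 at the end of each year.
Periodic rate r = 0.128 per year.
PV = PMT × [(1 − (1+r)^−n)/r] = 49,003 × [1 − (1+r)^−5] / r = ¥173,199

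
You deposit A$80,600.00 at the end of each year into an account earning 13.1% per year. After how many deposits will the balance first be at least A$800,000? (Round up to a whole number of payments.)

7 payments

Periodic rate r = 0.131 per year.
Ordinary annuity FV: 800,000 = 80,600 × [((1+r)^n − 1)/r].
(1+r)^n = 1 + 800,000 × r / 80,600, so n = ln(1 + 800,000·r/80,600) / ln(1+r) = 6.77.
Round up to a whole number of payments: n = 7.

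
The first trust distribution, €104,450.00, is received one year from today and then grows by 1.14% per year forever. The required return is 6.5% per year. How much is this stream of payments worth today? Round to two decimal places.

€1,948,694.03

Periodic rate r = 0.065 per year.
Growing perpetuity (Gordon): PV = PMT₁ / (r − g) = 104,450 / (r − 0.0114) = €1,948,694.03.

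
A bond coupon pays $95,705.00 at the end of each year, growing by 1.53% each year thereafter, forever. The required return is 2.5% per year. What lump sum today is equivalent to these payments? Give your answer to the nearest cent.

Periodic rate r = 0.025 per year.
Growing perpetuity (Gordon): PV = PMT₁ / (r − g) = 95,705 / (r − 0.0153) = $9,866,494.85.

$9,866,494.85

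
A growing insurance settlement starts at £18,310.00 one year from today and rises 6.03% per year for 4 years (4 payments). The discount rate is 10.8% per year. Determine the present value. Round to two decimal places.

Periodic rate r = 0.108 per year.
Growing ordinary annuity: PV = PMT₁ × [1 − ((1+g)/(1+r))^n] / (r − g) = 18,310 × [1 − ((1+0.0603)/(1+r))^4] / (r − 0.0603) = £61,953.74.

£61,953.74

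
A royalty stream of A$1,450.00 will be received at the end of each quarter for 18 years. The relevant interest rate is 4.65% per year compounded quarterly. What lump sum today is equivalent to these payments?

This is an ordinary annuity: 72 payments of A$1,450.00 at the end of each quarter.
Periodic rate r = 0.0465/4 per quarter; n is counted in quarters.
PV = PMT × [(1 − (1+r)^−n)/r] = 1,450 × [1 − (1+r)^−72] / r = A$70,460.26

A$70,460.26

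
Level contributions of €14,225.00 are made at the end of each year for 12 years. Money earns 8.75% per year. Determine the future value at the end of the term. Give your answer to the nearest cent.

This is an ordinary annuity: 12 deposits of €14,225.00 at the end of each year.
Periodic rate r = 0.0875 per year.
FV = PMT × [((1+r)^n − 1)/r] = 14,225 × [(1+r)^12 − 1] / r = €282,259.94

€282,259.94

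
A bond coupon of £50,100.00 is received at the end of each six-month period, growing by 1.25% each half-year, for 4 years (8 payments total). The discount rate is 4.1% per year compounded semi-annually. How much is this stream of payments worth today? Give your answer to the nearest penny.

£382,139.91

Periodic rate r = 0.041/2 per half-year; n is counted in half-years.
Growing ordinary annuity: PV = PMT₁ × [1 − ((1+g)/(1+r))^n] / (r − g) = 50,100 × [1 − ((1+0.0125)/(1+r))^8] / (r − 0.0125) = £382,139.91.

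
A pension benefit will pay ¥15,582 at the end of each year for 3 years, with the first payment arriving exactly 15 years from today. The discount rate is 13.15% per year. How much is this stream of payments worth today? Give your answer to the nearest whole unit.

Ordinary annuity of 3 payments, first payment at period 15.
Periodic rate r = 0.1315 per year.
The ordinary-annuity PV formula values the stream one period before the first payment (period 14); discount that back 14 periods:
PV₀ = 15,582 × [1 − (1+r)^−3] / r × (1+r)^−14 = ¥6,508

¥6,508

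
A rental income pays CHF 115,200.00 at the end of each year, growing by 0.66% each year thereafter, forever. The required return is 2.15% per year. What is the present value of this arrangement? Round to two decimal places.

Periodic rate r = 0.0215 per year.
Growing perpetuity (Gordon): PV = PMT₁ / (r − g) = 115,200 / (r − 0.0066) = CHF 7,731,543.62.

CHF 7,731,543.62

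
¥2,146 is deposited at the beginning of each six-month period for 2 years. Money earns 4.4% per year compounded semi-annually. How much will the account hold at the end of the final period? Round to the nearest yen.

¥9,067

This is an annuity due: 4 deposits of ¥2,146 at the beginning of each six-month period.
Periodic rate r = 0.044/2 per half-year; n is counted in half-years.
FV = PMT × [((1+r)^n − 1)/r] × (1+r) = 2,146 × [(1+r)^4 − 1] / r × (1+r) = ¥9,067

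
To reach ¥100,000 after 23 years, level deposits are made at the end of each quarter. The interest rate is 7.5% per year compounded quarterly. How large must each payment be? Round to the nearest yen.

¥414

Level ordinary annuity; solve FV = PMT × [((1+r)^n − 1)/r] for PMT.
Periodic rate r = 0.075/4 per quarter; n is counted in quarters.
With n = 92: PMT = 100,000 / ([((1+r)^n − 1)/r]) = ¥414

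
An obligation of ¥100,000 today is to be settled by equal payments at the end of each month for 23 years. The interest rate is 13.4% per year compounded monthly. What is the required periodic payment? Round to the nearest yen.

¥1,171

Level ordinary annuity; solve PV = PMT × [(1 − (1+r)^−n)/r] for PMT.
Periodic rate r = 0.134/12 per month; n is counted in months.
With n = 276: PMT = 100,000 / ([(1 − (1+r)^−n)/r]) = ¥1,171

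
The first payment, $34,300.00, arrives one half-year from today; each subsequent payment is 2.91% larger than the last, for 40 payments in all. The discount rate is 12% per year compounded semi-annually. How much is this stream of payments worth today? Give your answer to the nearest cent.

$770,090.88

Periodic rate r = 0.12/2 per half-year; n is counted in half-years.
Growing ordinary annuity: PV = PMT₁ × [1 − ((1+g)/(1+r))^n] / (r − g) = 34,300 × [1 − ((1+0.0291)/(1+r))^40] / (r − 0.0291) = $770,090.88.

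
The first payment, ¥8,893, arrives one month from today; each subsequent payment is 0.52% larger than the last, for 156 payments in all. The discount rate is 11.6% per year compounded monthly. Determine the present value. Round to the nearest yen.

Periodic rate r = 0.116/12 per month; n is counted in months.
Growing ordinary annuity: PV = PMT₁ × [1 − ((1+g)/(1+r))^n] / (r − g) = 8,893 × [1 − ((1+0.0052)/(1+r))^156] / (r − 0.0052) = ¥994,003.

¥994,003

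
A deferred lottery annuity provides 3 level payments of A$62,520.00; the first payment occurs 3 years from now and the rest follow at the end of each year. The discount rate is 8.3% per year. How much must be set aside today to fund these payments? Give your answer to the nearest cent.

A$136,630.07

Ordinary annuity of 3 payments, first payment at period 3.
Periodic rate r = 0.083 per year.
The ordinary-annuity PV formula values the stream one period before the first payment (period 2); discount that back 2 periods:
PV₀ = 62,520 × [1 − (1+r)^−3] / r × (1+r)^−2 = A$136,630.07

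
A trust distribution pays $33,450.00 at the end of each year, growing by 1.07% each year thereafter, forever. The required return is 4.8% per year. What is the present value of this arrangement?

Periodic rate r = 0.048 per year.
Growing perpetuity (Gordon): PV = PMT₁ / (r − g) = 33,450 / (r − 0.0107) = $896,782.84.

$896,782.84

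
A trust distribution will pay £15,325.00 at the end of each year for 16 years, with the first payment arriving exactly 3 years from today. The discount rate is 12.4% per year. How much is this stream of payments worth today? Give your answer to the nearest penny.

Ordinary annuity of 16 payments, first payment at period 3.
Periodic rate r = 0.124 per year.
The ordinary-annuity PV formula values the stream one period before the first payment (period 2); discount that back 2 periods:
PV₀ = 15,325 × [1 − (1+r)^−16] / r × (1+r)^−2 = £82,751.67

£82,751.67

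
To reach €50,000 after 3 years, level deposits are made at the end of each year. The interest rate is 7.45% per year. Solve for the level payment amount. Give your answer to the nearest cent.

€15,484.43

Level ordinary annuity; solve FV = PMT × [((1+r)^n − 1)/r] for PMT.
Periodic rate r = 0.0745 per year.
With n = 3: PMT = 50,000 / ([((1+r)^n − 1)/r]) = €15,484.43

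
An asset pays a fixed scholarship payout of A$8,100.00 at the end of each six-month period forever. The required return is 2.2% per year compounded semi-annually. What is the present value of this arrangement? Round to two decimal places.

Periodic rate r = 0.022/2 per half-year.
Level perpetuity: PV = PMT / r = 8,100 / (0.022/2) = A$736,363.64.

A$736,363.64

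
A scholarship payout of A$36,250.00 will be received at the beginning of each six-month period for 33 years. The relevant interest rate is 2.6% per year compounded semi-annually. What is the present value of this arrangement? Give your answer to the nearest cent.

A$1,620,367.10

This is an annuity due: 66 payments of A$36,250.00 at the beginning of each six-month period.
Periodic rate r = 0.026/2 per half-year; n is counted in half-years.
PV = PMT × [(1 − (1+r)^−n)/r] × (1+r) = 36,250 × [1 − (1+r)^−66] / r × (1+r) = A$1,620,367.10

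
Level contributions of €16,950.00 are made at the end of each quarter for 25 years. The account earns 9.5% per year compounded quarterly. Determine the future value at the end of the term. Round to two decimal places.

€6,749,042.97

This is an ordinary annuity: 100 deposits of €16,950.00 at the end of each quarter.
Periodic rate r = 0.095/4 per quarter; n is counted in quarters.
FV = PMT × [((1+r)^n − 1)/r] = 16,950 × [(1+r)^100 − 1] / r = €6,749,042.97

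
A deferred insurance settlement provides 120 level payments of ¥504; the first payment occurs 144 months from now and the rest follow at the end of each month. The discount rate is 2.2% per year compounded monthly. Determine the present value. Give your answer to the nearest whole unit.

¥41,745

Ordinary annuity of 120 payments, first payment at period 144.
Periodic rate r = 0.022/12 per month; n is counted in months.
The ordinary-annuity PV formula values the stream one period before the first payment (period 143); discount that back 143 periods:
PV₀ = 504 × [1 − (1+r)^−120] / r × (1+r)^−143 = ¥41,745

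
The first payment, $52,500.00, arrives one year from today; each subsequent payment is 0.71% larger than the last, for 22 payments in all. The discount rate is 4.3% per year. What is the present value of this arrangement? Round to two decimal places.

Periodic rate r = 0.043 per year.
Growing ordinary annuity: PV = PMT₁ × [1 − ((1+g)/(1+r))^n] / (r − g) = 52,500 × [1 − ((1+0.0071)/(1+r))^22] / (r − 0.0071) = $785,678.40.

$785,678.40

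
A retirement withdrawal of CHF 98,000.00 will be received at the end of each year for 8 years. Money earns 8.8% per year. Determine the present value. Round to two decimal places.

CHF 546,467.68

This is an ordinary annuity: 8 payments of CHF 98,000.00 at the end of each year.
Periodic rate r = 0.088 per year.
PV = PMT × [(1 − (1+r)^−n)/r] = 98,000 × [1 − (1+r)^−8] / r = CHF 546,467.68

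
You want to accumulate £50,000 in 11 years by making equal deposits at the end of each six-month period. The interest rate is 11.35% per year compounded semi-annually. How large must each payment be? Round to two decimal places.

Level ordinary annuity; solve FV = PMT × [((1+r)^n − 1)/r] for PMT.
Periodic rate r = 0.1135/2 per half-year; n is counted in half-years.
With n = 22: PMT = 50,000 / ([((1+r)^n − 1)/r]) = £1,198.20

£1,198.20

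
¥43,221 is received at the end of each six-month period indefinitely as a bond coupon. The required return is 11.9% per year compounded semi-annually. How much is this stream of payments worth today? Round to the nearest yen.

Periodic rate r = 0.119/2 per half-year.
Level perpetuity: PV = PMT / r = 43,221 / (0.119/2) = ¥726,403.

¥726,403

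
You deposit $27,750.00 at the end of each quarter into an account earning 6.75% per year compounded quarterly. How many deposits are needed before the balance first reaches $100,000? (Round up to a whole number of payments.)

4 payments

Periodic rate r = 0.0675/4 per quarter; n is counted in quarters.
Ordinary annuity FV: 100,000 = 27,750 × [((1+r)^n − 1)/r].
(1+r)^n = 1 + 100,000 × r / 27,750, so n = ln(1 + 100,000·r/27,750) / ln(1+r) = 3.53.
Round up to a whole number of payments: n = 4.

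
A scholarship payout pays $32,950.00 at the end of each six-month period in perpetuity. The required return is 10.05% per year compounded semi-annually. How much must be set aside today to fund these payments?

$655,721.39

Periodic rate r = 0.1005/2 per half-year.
Level perpetuity: PV = PMT / r = 32,950 / (0.1005/2) = $655,721.39.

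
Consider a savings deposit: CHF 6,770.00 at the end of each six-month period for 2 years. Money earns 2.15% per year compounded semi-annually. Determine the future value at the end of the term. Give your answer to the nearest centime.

CHF 27,519.80

This is an ordinary annuity: 4 deposits of CHF 6,770.00 at the end of each six-month period.
Periodic rate r = 0.0215/2 per half-year; n is counted in half-years.
FV = PMT × [((1+r)^n − 1)/r] = 6,770 × [(1+r)^4 − 1] / r = CHF 27,519.80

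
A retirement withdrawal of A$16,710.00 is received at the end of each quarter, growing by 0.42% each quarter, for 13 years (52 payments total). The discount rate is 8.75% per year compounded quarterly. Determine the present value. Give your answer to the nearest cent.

Periodic rate r = 0.0875/4 per quarter; n is counted in quarters.
Growing ordinary annuity: PV = PMT₁ × [1 − ((1+g)/(1+r))^n] / (r − g) = 16,710 × [1 − ((1+0.0042)/(1+r))^52] / (r − 0.0042) = A$563,824.48.

A$563,824.48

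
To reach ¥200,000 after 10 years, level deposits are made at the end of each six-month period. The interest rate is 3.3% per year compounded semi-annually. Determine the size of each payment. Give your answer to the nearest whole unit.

¥8,522

Level ordinary annuity; solve FV = PMT × [((1+r)^n − 1)/r] for PMT.
Periodic rate r = 0.033/2 per half-year; n is counted in half-years.
With n = 20: PMT = 200,000 / ([((1+r)^n − 1)/r]) = ¥8,522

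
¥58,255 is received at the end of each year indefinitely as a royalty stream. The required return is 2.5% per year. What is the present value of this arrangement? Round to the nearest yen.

¥2,330,200

Periodic rate r = 0.025 per year.
Level perpetuity: PV = PMT / r = 58,255 / (0.025) = ¥2,330,200.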